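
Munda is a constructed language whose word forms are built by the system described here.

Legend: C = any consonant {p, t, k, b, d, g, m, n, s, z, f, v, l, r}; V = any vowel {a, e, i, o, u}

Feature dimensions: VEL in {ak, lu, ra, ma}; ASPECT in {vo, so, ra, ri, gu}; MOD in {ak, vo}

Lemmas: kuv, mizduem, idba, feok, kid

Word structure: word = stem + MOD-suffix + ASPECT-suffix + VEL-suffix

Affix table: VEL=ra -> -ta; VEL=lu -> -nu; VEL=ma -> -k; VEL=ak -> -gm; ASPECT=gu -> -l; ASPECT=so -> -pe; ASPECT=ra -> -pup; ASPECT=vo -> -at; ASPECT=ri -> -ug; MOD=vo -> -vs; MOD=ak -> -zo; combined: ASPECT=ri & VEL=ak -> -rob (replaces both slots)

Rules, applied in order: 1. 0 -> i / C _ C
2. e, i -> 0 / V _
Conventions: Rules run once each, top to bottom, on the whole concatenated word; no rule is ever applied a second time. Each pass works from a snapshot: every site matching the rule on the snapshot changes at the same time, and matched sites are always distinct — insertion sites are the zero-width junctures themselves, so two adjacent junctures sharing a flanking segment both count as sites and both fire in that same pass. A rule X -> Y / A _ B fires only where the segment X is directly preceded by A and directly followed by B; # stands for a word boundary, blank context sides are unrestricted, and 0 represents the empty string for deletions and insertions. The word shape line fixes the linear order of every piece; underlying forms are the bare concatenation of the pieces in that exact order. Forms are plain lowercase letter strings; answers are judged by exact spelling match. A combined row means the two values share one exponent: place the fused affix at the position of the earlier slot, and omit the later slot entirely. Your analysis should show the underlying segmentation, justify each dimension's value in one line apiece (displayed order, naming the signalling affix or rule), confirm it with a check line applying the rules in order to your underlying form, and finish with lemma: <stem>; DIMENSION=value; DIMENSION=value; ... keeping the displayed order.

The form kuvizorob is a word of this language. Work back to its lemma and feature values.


underlying: kuv-zo-rob
VEL=ak - signalled by the combined affix row
ASPECT=ri - signalled by the combined affix row
MOD=ak - signalled by the affix -zo
check: kuvzorob -> kuvizorob -> kuvizorob
lemma: kuv; VEL=ak; ASPECT=ri; MOD=ak


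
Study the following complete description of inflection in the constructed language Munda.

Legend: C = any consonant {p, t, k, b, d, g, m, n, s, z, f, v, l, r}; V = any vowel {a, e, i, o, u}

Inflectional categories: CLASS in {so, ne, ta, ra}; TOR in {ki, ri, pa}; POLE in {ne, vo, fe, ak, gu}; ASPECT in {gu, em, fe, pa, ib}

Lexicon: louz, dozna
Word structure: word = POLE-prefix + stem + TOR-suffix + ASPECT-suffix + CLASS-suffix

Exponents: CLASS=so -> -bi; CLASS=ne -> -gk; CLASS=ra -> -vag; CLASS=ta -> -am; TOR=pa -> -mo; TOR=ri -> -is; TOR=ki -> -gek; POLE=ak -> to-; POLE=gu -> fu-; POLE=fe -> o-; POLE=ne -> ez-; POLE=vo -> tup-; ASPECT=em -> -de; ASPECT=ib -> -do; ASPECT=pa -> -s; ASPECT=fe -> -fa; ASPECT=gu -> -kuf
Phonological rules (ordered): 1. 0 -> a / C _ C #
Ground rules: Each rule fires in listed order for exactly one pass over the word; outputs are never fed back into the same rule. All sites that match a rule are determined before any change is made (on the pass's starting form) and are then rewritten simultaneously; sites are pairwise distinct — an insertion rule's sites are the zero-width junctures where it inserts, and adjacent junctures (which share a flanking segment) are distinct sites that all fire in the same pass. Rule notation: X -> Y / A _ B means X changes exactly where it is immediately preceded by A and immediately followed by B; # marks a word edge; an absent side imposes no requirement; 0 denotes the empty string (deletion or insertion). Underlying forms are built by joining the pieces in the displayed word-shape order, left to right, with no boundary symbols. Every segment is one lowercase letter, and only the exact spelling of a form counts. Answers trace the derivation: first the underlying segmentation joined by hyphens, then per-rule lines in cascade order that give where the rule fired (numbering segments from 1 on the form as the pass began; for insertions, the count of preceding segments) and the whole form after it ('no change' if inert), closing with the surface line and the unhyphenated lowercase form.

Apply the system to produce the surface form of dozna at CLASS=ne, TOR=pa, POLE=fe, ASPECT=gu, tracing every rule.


underlying: o-dozna-mo-kuf-gk
1. 0 -> a / C _ C #: inserts after position(s) 12: odoznamokufgak
surface: odoznamokufgak


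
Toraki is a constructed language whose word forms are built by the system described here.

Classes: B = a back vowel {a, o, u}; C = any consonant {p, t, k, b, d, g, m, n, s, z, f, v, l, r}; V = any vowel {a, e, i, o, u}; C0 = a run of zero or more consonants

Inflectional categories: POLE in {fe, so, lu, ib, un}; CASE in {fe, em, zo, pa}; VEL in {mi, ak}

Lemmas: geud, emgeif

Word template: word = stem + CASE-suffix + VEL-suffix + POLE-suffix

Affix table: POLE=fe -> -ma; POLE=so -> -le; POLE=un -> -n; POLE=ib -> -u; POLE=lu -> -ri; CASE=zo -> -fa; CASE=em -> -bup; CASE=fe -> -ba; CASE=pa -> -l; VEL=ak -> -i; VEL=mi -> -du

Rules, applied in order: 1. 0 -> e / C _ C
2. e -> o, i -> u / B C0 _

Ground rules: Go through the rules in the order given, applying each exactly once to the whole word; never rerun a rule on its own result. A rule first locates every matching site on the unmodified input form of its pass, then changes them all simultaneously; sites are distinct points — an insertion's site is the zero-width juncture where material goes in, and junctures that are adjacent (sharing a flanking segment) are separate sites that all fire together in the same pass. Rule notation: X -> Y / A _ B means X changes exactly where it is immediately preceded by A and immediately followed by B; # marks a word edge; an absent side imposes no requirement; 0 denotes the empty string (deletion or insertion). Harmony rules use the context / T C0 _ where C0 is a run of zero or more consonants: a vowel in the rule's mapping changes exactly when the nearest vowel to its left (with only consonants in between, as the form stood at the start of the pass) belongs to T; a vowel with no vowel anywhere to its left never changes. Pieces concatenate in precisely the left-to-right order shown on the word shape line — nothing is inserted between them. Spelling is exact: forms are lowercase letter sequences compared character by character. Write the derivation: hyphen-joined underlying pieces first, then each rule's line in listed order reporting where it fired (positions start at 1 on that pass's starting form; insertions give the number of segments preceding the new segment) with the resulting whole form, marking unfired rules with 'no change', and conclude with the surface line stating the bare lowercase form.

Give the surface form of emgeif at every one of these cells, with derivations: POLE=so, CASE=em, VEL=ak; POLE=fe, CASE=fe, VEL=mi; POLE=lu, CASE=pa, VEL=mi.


cell POLE=so, CASE=em, VEL=ak:
underlying: emgeif-bup-i-le
1. 0 -> e / C _ C: inserts after position(s) 2, 6: emegeifebupile
2. e -> o, i -> u / B C0 _: fires at position(s) 12: emegeifebupule
surface: emegeifebupule

cell POLE=fe, CASE=fe, VEL=mi:
underlying: emgeif-ba-du-ma
1. 0 -> e / C _ C: inserts after position(s) 2, 6: emegeifebaduma
2. e -> o, i -> u / B C0 _: no change
surface: emegeifebaduma

cell POLE=lu, CASE=pa, VEL=mi:
underlying: emgeif-l-du-ri
1. 0 -> e / C _ C: inserts after position(s) 2, 6, 7: emegeifeleduri
2. e -> o, i -> u / B C0 _: fires at position(s) 14: emegeifeleduru
surface: emegeifeleduru


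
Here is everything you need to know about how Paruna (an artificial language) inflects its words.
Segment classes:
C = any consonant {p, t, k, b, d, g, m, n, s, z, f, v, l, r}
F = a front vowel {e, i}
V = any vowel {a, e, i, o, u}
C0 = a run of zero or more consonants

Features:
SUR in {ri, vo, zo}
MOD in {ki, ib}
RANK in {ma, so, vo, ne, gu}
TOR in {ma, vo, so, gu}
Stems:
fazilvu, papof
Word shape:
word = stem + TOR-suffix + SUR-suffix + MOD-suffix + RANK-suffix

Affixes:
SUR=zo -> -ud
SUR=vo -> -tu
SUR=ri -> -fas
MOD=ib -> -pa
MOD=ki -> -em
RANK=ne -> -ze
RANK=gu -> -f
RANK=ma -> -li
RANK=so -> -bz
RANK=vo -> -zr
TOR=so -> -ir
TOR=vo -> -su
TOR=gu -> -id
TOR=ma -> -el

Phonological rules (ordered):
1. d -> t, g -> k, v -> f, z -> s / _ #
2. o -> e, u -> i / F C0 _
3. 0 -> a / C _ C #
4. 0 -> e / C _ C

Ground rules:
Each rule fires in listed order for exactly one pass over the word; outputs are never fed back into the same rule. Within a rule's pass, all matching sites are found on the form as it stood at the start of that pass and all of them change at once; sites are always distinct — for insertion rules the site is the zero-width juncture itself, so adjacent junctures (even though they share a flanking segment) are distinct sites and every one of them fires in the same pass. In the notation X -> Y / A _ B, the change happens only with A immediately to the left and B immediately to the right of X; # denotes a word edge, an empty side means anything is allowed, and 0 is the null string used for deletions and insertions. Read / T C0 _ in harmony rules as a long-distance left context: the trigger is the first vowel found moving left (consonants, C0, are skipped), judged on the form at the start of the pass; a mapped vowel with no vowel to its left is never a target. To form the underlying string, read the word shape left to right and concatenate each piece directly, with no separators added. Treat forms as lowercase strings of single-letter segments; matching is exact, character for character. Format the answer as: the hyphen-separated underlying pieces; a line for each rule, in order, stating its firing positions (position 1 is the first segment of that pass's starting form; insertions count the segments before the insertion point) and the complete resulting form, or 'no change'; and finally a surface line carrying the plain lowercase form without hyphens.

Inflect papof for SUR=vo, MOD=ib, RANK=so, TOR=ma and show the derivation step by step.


underlying: papof-el-tu-pa-bz
1. d -> t, g -> k, v -> f, z -> s / _ #: fires at position(s) 13: papofeltupabs
2. o -> e, u -> i / F C0 _: fires at position(s) 9: papofeltipabs
3. 0 -> a / C _ C #: inserts after position(s) 12: papofeltipabas
4. 0 -> e / C _ C: inserts after position(s) 7: papofeletipabas
surface: papofeletipabas


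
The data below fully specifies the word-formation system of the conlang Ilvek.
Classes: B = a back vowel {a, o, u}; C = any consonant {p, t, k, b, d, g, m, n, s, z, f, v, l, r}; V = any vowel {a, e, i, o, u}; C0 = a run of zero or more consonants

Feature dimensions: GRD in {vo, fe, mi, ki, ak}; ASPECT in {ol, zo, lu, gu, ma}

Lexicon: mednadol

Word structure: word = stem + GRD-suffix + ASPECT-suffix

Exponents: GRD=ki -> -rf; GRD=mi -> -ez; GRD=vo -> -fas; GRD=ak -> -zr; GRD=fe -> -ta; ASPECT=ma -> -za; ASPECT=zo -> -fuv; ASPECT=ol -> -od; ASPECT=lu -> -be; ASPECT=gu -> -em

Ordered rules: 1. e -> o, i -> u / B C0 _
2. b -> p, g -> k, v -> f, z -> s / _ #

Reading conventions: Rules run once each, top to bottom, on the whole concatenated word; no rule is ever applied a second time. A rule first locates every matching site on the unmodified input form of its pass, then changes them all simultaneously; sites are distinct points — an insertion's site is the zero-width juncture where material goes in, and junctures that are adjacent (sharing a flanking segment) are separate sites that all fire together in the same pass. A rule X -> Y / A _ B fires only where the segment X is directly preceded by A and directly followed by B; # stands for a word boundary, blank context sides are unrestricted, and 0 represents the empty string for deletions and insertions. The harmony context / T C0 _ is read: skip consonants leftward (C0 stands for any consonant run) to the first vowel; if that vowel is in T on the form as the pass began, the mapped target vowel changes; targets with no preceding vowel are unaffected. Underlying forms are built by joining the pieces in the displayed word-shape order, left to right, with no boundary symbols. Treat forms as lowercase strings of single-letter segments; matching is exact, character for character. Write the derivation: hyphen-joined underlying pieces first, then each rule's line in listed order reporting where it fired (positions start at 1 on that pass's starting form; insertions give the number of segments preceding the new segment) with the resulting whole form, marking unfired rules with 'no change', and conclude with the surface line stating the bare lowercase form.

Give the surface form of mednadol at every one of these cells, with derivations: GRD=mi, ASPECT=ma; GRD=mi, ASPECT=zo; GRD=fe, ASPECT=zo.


cell GRD=mi, ASPECT=ma:
underlying: mednadol-ez-za
1. e -> o, i -> u / B C0 _: fires at position(s) 9: mednadolozza
2. b -> p, g -> k, v -> f, z -> s / _ #: no change
surface: mednadolozza

cell GRD=mi, ASPECT=zo:
underlying: mednadol-ez-fuv
1. e -> o, i -> u / B C0 _: fires at position(s) 9: mednadolozfuv
2. b -> p, g -> k, v -> f, z -> s / _ #: fires at position(s) 13: mednadolozfuf
surface: mednadolozfuf

cell GRD=fe, ASPECT=zo:
underlying: mednadol-ta-fuv
1. e -> o, i -> u / B C0 _: no change
2. b -> p, g -> k, v -> f, z -> s / _ #: fires at position(s) 13: mednadoltafuf
surface: mednadoltafuf


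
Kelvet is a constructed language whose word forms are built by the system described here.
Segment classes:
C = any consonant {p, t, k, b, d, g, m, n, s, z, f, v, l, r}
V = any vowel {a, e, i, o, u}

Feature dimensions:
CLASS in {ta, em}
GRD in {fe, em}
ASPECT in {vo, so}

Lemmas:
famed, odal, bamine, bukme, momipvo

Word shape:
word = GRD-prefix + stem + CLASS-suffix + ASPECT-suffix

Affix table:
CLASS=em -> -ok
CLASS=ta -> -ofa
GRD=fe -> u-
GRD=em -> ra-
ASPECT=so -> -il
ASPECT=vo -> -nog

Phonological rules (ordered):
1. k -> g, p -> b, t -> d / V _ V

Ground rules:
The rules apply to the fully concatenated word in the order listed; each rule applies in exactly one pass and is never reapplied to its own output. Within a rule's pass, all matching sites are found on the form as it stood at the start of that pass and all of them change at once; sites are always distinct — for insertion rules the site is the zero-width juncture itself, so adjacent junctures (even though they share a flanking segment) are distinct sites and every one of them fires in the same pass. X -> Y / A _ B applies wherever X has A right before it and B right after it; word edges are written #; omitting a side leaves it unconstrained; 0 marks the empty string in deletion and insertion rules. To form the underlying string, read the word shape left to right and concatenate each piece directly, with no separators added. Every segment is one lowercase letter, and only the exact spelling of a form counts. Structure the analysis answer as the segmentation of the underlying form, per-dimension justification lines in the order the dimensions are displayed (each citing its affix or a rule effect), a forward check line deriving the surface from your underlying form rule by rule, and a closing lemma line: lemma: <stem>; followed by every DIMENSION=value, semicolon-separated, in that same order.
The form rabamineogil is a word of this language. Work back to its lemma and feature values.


underlying: ra-bamine-ok-il
CLASS=em - signalled by the affix -ok
GRD=em - signalled by the affix ra-
ASPECT=so - signalled by the affix -il
check: rabamineokil -> rabamineogil
lemma: bamine; CLASS=em; GRD=em; ASPECT=so


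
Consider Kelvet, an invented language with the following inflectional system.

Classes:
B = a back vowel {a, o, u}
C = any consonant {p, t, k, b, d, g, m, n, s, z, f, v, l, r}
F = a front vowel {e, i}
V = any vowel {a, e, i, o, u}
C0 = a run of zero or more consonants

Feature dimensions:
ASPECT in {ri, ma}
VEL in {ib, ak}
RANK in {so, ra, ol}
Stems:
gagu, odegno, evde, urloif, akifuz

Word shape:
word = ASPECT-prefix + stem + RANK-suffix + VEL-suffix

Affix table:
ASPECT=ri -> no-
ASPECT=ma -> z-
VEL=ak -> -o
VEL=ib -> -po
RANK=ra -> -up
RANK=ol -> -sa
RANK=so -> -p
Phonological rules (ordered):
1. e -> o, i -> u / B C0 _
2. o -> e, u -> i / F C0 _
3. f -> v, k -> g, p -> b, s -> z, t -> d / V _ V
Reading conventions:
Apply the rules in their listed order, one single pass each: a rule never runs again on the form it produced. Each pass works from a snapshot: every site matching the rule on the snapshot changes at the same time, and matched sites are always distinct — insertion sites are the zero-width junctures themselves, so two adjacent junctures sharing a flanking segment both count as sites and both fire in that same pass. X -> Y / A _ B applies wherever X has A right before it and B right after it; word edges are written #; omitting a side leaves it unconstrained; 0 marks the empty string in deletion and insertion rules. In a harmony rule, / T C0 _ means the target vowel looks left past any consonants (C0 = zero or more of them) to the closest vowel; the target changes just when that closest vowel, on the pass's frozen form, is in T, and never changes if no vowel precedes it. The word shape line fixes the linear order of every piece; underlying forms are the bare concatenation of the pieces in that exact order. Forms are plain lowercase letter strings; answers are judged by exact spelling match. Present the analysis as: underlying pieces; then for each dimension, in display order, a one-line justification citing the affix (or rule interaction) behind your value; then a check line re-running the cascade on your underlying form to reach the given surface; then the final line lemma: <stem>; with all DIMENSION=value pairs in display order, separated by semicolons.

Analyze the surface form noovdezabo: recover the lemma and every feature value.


underlying: no-evde-sa-po
ASPECT=ri - signalled by the affix no-
VEL=ib - signalled by the affix -po
RANK=ol - signalled by the affix -sa
check: noevdesapo -> noovdesapo -> noovdesapo -> noovdezabo
lemma: evde; ASPECT=ri; VEL=ib; RANK=ol


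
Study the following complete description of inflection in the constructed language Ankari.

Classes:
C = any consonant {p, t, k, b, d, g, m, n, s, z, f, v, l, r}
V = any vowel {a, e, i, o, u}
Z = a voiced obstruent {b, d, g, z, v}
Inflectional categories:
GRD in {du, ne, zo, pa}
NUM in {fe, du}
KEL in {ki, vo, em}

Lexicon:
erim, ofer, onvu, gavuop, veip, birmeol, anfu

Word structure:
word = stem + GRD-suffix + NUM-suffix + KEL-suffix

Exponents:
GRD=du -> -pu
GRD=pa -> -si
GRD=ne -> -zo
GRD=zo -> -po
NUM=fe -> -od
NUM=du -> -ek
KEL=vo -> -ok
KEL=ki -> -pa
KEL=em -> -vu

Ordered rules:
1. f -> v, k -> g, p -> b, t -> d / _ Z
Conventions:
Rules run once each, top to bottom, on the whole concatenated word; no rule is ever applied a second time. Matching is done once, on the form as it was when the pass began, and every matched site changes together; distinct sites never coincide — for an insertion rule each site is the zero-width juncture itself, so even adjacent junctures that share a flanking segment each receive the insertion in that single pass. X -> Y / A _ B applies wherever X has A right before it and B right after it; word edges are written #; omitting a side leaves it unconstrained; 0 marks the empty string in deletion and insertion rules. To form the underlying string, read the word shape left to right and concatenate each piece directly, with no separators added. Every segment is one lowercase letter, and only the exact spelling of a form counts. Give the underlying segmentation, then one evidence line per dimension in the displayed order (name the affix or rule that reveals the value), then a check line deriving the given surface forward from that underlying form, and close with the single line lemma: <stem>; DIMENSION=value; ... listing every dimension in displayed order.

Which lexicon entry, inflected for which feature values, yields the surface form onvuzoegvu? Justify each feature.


underlying: onvu-zo-ek-vu
GRD=ne - signalled by the affix -zo
NUM=du - signalled by the affix -ek
KEL=em - signalled by the affix -vu
check: onvuzoekvu -> onvuzoegvu
lemma: onvu; GRD=ne; NUM=du; KEL=em


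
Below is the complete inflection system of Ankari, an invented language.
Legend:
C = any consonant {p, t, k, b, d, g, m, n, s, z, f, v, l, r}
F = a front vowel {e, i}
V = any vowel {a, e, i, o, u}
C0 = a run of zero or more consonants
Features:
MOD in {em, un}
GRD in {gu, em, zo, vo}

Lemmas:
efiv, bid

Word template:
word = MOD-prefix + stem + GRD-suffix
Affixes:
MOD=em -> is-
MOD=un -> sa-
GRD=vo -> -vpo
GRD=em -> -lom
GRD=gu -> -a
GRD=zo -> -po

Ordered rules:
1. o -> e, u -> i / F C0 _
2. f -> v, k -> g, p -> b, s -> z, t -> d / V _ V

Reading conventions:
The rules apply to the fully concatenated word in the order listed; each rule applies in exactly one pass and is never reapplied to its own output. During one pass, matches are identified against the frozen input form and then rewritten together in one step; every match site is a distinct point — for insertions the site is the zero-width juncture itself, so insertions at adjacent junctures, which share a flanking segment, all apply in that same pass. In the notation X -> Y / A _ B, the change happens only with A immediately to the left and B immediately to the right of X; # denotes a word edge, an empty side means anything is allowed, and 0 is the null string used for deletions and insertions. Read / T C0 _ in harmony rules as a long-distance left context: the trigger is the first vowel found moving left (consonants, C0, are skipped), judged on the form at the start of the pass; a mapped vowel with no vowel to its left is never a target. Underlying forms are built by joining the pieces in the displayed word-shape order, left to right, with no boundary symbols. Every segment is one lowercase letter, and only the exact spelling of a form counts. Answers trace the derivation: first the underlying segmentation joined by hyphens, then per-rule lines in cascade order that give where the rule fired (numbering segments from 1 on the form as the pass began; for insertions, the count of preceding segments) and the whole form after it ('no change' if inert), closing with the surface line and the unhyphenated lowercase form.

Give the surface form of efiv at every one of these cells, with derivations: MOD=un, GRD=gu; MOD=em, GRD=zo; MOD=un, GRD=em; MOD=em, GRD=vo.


cell MOD=un, GRD=gu:
underlying: sa-efiv-a
1. o -> e, u -> i / F C0 _: no change
2. f -> v, k -> g, p -> b, s -> z, t -> d / V _ V: fires at position(s) 4: saeviva
surface: saeviva

cell MOD=em, GRD=zo:
underlying: is-efiv-po
1. o -> e, u -> i / F C0 _: fires at position(s) 8: isefivpe
2. f -> v, k -> g, p -> b, s -> z, t -> d / V _ V: fires at position(s) 2, 4: izevivpe
surface: izevivpe

cell MOD=un, GRD=em:
underlying: sa-efiv-lom
1. o -> e, u -> i / F C0 _: fires at position(s) 8: saefivlem
2. f -> v, k -> g, p -> b, s -> z, t -> d / V _ V: fires at position(s) 4: saevivlem
surface: saevivlem

cell MOD=em, GRD=vo:
underlying: is-efiv-vpo
1. o -> e, u -> i / F C0 _: fires at position(s) 9: isefivvpe
2. f -> v, k -> g, p -> b, s -> z, t -> d / V _ V: fires at position(s) 2, 4: izevivvpe
surface: izevivvpe


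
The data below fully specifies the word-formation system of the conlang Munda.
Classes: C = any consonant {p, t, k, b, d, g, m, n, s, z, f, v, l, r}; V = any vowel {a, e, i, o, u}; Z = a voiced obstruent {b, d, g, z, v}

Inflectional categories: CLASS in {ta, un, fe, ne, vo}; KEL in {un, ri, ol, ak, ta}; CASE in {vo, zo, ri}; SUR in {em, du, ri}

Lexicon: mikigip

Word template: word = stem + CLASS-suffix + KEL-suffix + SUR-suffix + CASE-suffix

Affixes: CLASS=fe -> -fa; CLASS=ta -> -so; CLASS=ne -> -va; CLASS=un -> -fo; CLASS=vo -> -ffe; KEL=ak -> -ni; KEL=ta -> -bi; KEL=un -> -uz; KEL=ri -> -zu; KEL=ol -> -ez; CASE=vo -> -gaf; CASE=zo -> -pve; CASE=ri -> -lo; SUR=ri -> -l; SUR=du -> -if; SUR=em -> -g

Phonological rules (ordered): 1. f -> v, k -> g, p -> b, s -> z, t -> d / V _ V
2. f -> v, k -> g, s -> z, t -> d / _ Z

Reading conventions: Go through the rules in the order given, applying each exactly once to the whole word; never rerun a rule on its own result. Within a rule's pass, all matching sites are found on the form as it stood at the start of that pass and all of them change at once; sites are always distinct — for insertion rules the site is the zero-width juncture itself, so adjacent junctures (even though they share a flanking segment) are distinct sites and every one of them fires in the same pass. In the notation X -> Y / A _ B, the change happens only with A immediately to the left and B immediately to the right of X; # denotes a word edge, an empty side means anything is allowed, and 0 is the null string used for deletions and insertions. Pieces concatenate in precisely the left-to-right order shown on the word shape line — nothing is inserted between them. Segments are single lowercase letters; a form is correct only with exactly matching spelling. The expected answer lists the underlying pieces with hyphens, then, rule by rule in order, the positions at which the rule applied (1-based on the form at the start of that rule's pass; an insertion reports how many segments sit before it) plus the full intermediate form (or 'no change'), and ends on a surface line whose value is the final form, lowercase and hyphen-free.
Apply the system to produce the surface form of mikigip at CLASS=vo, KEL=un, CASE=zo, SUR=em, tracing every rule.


underlying: mikigip-ffe-uz-g-pve
1. f -> v, k -> g, p -> b, s -> z, t -> d / V _ V: fires at position(s) 3: migigipffeuzgpve
2. f -> v, k -> g, s -> z, t -> d / _ Z: no change
surface: migigipffeuzgpve


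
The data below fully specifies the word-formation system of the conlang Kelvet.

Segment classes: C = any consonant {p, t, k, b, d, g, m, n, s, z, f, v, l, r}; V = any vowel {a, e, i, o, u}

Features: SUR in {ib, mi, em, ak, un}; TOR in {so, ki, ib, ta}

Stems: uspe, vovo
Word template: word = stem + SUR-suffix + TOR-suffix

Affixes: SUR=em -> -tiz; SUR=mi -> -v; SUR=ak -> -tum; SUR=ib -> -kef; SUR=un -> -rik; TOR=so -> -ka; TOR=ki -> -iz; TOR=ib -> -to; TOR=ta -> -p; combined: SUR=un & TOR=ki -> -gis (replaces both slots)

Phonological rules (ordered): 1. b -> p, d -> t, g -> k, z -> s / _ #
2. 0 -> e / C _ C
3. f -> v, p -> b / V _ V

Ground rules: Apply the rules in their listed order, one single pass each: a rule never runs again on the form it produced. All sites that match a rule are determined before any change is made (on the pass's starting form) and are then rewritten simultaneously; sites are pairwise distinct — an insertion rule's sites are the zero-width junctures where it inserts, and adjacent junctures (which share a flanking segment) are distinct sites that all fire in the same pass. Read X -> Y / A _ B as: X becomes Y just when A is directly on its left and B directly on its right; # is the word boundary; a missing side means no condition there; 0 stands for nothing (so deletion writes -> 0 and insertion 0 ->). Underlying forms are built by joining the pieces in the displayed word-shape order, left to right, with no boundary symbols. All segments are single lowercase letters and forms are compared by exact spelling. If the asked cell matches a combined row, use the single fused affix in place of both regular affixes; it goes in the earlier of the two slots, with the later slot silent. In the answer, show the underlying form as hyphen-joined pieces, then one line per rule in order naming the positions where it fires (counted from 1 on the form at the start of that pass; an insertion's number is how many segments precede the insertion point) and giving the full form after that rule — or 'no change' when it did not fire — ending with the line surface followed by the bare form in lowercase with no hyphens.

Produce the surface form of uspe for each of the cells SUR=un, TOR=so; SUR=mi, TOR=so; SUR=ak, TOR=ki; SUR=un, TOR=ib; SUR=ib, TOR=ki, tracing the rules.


cell SUR=un, TOR=so:
underlying: uspe-rik-ka
1. b -> p, d -> t, g -> k, z -> s / _ #: no change
2. 0 -> e / C _ C: inserts after position(s) 2, 7: useperikeka
3. f -> v, p -> b / V _ V: fires at position(s) 4: useberikeka
surface: useberikeka

cell SUR=mi, TOR=so:
underlying: uspe-v-ka
1. b -> p, d -> t, g -> k, z -> s / _ #: no change
2. 0 -> e / C _ C: inserts after position(s) 2, 5: usepeveka
3. f -> v, p -> b / V _ V: fires at position(s) 4: usebeveka
surface: usebeveka

cell SUR=ak, TOR=ki:
underlying: uspe-tum-iz
1. b -> p, d -> t, g -> k, z -> s / _ #: fires at position(s) 9: uspetumis
2. 0 -> e / C _ C: inserts after position(s) 2: usepetumis
3. f -> v, p -> b / V _ V: fires at position(s) 4: usebetumis
surface: usebetumis

cell SUR=un, TOR=ib:
underlying: uspe-rik-to
1. b -> p, d -> t, g -> k, z -> s / _ #: no change
2. 0 -> e / C _ C: inserts after position(s) 2, 7: useperiketo
3. f -> v, p -> b / V _ V: fires at position(s) 4: useberiketo
surface: useberiketo

cell SUR=ib, TOR=ki:
underlying: uspe-kef-iz
1. b -> p, d -> t, g -> k, z -> s / _ #: fires at position(s) 9: uspekefis
2. 0 -> e / C _ C: inserts after position(s) 2: usepekefis
3. f -> v, p -> b / V _ V: fires at position(s) 4, 8: usebekevis
surface: usebekevis


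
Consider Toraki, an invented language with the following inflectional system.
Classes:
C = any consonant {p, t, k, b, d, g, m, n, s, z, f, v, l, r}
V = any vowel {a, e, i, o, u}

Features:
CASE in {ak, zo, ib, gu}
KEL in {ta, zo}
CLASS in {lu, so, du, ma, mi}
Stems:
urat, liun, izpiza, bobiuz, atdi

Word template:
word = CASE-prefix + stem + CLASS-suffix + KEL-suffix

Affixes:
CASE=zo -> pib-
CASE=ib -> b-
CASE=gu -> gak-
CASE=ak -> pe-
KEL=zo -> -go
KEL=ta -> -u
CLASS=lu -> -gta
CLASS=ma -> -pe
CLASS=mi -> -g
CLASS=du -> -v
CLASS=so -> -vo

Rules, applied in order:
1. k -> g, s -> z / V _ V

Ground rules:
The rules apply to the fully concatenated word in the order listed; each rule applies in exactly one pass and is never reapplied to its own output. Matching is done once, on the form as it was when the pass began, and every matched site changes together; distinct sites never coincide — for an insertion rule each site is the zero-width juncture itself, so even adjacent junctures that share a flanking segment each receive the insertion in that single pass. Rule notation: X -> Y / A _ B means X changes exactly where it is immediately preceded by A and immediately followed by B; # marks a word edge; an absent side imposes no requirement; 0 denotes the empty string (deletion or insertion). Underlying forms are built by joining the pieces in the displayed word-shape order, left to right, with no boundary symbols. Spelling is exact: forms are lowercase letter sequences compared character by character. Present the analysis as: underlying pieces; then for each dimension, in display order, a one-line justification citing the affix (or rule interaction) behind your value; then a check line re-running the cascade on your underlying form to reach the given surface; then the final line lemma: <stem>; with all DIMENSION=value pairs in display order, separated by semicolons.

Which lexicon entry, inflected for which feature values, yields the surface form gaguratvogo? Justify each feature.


underlying: gak-urat-vo-go
CASE=gu - signalled by the affix gak-
KEL=zo - signalled by the affix -go
CLASS=so - signalled by the affix -vo
check: gakuratvogo -> gaguratvogo
lemma: urat; CASE=gu; KEL=zo; CLASS=so


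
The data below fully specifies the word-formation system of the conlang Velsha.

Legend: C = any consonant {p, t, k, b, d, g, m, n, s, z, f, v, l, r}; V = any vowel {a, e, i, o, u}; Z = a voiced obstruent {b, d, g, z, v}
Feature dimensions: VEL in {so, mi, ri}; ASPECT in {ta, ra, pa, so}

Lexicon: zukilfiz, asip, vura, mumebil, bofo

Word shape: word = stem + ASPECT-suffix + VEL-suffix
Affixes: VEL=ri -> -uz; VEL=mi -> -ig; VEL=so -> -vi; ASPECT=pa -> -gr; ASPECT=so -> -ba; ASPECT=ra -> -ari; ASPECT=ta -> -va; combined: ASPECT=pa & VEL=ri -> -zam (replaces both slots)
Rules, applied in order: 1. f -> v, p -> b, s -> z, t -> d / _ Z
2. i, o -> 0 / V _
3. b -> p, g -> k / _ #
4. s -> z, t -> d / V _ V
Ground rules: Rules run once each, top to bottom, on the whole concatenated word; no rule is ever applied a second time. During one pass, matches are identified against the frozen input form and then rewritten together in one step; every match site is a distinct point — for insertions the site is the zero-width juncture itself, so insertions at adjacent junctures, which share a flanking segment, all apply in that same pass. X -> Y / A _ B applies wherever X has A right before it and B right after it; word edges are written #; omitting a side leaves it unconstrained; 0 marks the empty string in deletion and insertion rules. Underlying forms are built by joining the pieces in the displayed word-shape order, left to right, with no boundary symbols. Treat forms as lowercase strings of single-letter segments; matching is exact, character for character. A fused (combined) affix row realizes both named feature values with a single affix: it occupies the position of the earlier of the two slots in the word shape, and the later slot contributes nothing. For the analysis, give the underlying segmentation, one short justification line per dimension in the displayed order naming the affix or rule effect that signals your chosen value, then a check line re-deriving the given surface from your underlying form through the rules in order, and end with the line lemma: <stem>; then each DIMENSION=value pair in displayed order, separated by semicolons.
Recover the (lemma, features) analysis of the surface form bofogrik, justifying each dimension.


underlying: bofo-gr-ig
VEL=mi - signalled by the affix -ig
ASPECT=pa - signalled by the affix -gr
check: bofogrig -> bofogrig -> bofogrig -> bofogrik -> bofogrik
lemma: bofo; VEL=mi; ASPECT=pa


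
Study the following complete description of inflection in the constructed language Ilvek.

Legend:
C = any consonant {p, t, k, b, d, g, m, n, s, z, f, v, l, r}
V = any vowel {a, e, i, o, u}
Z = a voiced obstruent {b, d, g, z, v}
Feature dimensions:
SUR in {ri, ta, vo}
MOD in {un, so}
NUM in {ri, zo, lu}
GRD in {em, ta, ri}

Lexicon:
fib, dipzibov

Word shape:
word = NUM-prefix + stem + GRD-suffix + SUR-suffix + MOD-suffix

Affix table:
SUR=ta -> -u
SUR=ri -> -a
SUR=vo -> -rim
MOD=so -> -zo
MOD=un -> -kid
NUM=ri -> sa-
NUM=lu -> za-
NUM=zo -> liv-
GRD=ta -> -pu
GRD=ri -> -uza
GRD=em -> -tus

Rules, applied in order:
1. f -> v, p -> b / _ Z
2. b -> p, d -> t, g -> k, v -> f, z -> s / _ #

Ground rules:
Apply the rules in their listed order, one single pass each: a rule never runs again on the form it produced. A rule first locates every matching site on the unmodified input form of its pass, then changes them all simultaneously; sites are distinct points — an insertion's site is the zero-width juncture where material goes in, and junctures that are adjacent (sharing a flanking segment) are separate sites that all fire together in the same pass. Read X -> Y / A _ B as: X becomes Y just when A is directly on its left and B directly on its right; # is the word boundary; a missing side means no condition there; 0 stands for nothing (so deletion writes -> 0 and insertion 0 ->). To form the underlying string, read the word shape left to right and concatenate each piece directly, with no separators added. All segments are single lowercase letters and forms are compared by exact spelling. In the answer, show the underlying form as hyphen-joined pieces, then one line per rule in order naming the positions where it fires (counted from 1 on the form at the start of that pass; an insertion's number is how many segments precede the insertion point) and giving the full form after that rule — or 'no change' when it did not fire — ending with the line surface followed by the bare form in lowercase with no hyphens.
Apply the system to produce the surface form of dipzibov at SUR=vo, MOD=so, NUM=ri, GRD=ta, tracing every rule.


underlying: sa-dipzibov-pu-rim-zo
1. f -> v, p -> b / _ Z: fires at position(s) 5: sadibzibovpurimzo
2. b -> p, d -> t, g -> k, v -> f, z -> s / _ #: no change
surface: sadibzibovpurimzo


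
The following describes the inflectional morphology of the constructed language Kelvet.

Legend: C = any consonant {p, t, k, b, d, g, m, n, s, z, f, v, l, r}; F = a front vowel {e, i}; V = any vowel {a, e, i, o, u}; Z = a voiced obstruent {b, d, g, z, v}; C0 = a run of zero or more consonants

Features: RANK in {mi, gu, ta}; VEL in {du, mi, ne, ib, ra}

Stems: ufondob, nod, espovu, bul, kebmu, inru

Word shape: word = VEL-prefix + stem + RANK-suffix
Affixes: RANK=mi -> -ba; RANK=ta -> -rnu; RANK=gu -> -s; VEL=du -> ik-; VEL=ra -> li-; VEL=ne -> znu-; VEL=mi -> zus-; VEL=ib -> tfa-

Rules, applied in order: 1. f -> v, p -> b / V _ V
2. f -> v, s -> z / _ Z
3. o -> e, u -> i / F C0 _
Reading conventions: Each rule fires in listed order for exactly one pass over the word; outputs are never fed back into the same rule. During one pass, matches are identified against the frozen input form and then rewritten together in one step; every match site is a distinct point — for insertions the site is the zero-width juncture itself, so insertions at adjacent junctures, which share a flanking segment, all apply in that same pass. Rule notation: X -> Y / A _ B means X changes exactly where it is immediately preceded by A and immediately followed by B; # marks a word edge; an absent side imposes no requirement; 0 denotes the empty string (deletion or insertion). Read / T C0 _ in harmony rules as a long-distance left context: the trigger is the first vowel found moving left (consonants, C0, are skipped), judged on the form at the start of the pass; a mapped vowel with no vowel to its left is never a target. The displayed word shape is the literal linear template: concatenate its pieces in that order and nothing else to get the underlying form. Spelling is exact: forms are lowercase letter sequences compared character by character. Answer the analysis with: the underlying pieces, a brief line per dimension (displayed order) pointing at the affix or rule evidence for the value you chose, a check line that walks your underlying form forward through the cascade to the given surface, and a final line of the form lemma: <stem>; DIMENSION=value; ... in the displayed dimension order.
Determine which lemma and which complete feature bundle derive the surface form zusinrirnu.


underlying: zus-inru-rnu
RANK=ta - signalled by the affix -rnu
VEL=mi - signalled by the affix zus-
check: zusinrurnu -> zusinrurnu -> zusinrurnu -> zusinrirnu
lemma: inru; RANK=ta; VEL=mi


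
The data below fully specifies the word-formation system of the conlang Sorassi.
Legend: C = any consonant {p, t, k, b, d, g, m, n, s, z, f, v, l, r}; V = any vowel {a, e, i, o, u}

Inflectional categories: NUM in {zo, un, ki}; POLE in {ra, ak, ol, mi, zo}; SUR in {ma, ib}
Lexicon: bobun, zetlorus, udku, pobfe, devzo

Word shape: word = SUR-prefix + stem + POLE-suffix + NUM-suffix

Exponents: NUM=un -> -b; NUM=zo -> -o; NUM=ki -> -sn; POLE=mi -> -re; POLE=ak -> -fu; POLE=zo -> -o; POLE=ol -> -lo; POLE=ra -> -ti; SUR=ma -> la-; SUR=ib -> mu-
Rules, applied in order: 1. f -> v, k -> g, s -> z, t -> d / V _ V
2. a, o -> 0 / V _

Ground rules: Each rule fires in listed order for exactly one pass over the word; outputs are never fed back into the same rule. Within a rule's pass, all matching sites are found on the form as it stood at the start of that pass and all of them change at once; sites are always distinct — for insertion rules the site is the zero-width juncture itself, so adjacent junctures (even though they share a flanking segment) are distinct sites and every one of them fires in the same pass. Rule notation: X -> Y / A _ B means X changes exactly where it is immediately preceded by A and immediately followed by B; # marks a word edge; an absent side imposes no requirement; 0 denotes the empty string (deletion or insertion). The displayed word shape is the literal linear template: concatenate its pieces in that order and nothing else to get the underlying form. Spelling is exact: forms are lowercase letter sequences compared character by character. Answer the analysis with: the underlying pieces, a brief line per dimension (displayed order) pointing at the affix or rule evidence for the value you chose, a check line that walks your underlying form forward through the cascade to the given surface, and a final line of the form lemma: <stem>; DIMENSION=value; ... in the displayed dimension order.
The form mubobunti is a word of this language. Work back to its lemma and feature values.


underlying: mu-bobun-ti-o
NUM=zo - signalled by the affix -o
POLE=ra - signalled by the affix -ti
SUR=ib - signalled by the affix mu-
check: mubobuntio -> mubobuntio -> mubobunti
lemma: bobun; NUM=zo; POLE=ra; SUR=ib
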